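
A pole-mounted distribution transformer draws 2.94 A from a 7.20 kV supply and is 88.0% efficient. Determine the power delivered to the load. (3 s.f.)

P_out ≈ 18600 W

P_in = V_p I_p = 7200 × 2.94 = 21168 W.
P_out = η P_in = 0.880 × 21168 = 18600 W.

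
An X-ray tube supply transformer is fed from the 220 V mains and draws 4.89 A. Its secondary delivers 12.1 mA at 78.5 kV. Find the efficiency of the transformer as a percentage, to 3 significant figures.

η ≈ 88.3%

P_in = 220 × 4.89 = 1075.80 W.
P_out = 78500 × 0.0121 = 949.850 W.
η = P_out/P_in = 949.850/1075.80 = 0.883.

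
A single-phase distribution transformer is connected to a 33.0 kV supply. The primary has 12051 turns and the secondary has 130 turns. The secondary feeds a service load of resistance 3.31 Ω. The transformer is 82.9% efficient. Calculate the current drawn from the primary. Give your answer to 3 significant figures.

I_p ≈ 1.40 A

V_s = 33000 × 130/12051 = 355.99 V.
I_s = V_s/R = 355.99/3.31 = 107.55 A.
P_out = V_s I_s = 355.99 × 107.55 = 38286 W.
P_in = P_out/η = 38286/0.829 = 46183 W.
I_p = P_in/V_p = 46183/33000 = 1.40 A.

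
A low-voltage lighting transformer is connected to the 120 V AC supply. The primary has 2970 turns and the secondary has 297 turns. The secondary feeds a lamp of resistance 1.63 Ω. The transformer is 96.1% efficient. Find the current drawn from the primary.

I_p ≈ 0.766 A

V_s = 120 × 297/2970 = 12.000 V.
I_s = V_s/R = 12.000/1.63 = 7.3620 A.
P_out = V_s I_s = 12.000 × 7.3620 = 88.344 W.
P_in = P_out/η = 88.344/0.961 = 91.929 W.
I_p = P_in/V_p = 91.929/120 = 0.766 A.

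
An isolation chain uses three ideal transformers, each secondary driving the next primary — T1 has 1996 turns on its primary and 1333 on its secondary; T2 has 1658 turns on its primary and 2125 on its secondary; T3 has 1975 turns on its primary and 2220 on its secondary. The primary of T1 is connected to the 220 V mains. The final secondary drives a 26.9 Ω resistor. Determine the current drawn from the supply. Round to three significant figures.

I_supply ≈ 7.57 A

After T1: V = 220.00 × 1333/1996 = 146.92 V.
After T2: V = 146.92 × 2125/1658 = 188.31 V.
After T3: V = 188.31 × 2220/1975 = 211.67 V.
I_load = 211.67/26.9 = 7.8687 A, so P_out = 211.67 × 7.8687 = 1665.5 W.
All ideal ⇒ P_in = P_out, so I_supply = 1665.5/220 = 7.57 A.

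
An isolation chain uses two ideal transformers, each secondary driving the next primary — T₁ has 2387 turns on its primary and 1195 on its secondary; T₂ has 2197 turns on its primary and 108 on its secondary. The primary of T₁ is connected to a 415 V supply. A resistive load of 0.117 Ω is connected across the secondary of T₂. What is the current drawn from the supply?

I_supply ≈ 2.15 A

After T₁: V = 415.00 × 1195/2387 = 207.76 V.
After T₂: V = 207.76 × 108/2197 = 10.213 V.
I_load = 10.213/0.117 = 87.291 A, so P_out = 10.213 × 87.291 = 891.52 W.
All ideal ⇒ P_in = P_out, so I_supply = 891.52/415 = 2.15 A.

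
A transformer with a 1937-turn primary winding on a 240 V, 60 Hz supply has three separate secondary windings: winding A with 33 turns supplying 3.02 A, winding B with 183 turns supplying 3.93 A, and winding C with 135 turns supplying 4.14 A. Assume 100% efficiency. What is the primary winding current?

V_A = 240 × 33/1937 = 4.0888 V; V_B = 240 × 183/1937 = 22.674 V; V_C = 240 × 135/1937 = 16.727 V.
P_out = V_A I_A + V_B I_B + V_C I_C = 4.0888×3.02 + 22.674×3.93 + 16.727×4.14 = 12.348 + 89.110 + 69.249 = 170.71 W.
Ideal ⇒ P_in = P_out, so I_p = P_out/V_p = 170.71/240 = 0.711 A.

I_p ≈ 0.711 A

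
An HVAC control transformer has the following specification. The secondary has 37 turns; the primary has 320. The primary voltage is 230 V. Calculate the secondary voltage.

V_s/V_p = N_s/N_p, so V_s = 230 × 37/320 = 26.6 V.

V_s ≈ 26.6 V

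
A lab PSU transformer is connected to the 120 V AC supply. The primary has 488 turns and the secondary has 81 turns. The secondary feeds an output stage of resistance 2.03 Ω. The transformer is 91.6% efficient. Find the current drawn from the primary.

V_s = 120 × 81/488 = 19.918 V.
I_s = V_s/R = 19.918/2.03 = 9.8118 A.
P_out = V_s I_s = 19.918 × 9.8118 = 195.43 W.
P_in = P_out/η = 195.43/0.916 = 213.35 W.
I_p = P_in/V_p = 213.35/120 = 1.78 A.

I_p ≈ 1.78 A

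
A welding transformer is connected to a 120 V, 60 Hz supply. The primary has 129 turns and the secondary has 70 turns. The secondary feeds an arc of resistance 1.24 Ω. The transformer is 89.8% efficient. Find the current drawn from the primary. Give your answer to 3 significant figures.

I_p ≈ 31.7 A

V_s = 120 × 70/129 = 65.116 V.
I_s = V_s/R = 65.116/1.24 = 52.513 A.
P_out = V_s I_s = 65.116 × 52.513 = 3419.5 W.
P_in = P_out/η = 3419.5/0.898 = 3807.9 W.
I_p = P_in/V_p = 3807.9/120 = 31.7 A.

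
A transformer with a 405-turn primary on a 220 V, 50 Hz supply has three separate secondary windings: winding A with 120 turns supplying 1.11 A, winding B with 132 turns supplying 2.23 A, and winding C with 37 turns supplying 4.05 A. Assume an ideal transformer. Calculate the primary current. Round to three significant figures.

V_A = 220 × 120/405 = 65.185 V; V_B = 220 × 132/405 = 71.704 V; V_C = 220 × 37/405 = 20.099 V.
P_out = V_A I_A + V_B I_B + V_C I_C = 65.185×1.11 + 71.704×2.23 + 20.099×4.05 = 72.356 + 159.90 + 81.400 = 313.65 W.
Ideal ⇒ P_in = P_out, so I_p = P_out/V_p = 313.65/220 = 1.43 A.

I_p ≈ 1.43 A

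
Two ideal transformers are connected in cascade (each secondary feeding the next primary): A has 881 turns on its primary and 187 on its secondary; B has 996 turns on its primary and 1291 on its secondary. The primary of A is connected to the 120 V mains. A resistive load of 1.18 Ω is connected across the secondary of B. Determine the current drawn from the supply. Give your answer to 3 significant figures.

I_supply ≈ 7.70 A

Secondary of A: V = 120.00 × 187/881 = 25.471 V.
Secondary of B: V = 25.471 × 1291/996 = 33.015 V.
I_load = 33.015/1.18 = 27.979 A, so P_out = 33.015 × 27.979 = 923.73 W.
All ideal ⇒ P_in = P_out, so I_supply = 923.73/120 = 7.70 A.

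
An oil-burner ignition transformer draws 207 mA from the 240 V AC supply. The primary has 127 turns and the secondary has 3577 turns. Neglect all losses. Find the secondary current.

I_s ≈ 0.00735 A

I_s/I_p = N_p/N_s, so I_s = 0.207 × 127/3577 = 0.00735 A.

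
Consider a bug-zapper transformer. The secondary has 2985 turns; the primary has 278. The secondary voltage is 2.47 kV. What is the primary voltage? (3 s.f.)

V_p ≈ 230 V

V_p/V_s = N_p/N_s, so V_p = 2470 × 278/2985 = 230 V.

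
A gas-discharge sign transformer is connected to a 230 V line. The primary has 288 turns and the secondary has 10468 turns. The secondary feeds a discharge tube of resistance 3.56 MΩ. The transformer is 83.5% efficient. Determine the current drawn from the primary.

V_s = 230 × 10468/288 = 8359.9 V.
I_s = V_s/R = 8359.9/(3.56×10^6) = 0.0023483 A.
P_out = V_s I_s = 8359.9 × 0.0023483 = 19.631 W.
P_in = P_out/η = 19.631/0.835 = 23.510 W.
I_p = P_in/V_p = 23.510/230 = 0.102 A.

I_p ≈ 0.102 A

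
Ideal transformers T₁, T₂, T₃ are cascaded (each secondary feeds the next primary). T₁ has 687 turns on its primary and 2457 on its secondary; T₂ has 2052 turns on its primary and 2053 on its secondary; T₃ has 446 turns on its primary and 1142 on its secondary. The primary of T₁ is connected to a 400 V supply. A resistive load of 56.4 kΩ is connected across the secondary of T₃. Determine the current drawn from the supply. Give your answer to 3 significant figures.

I_supply ≈ 0.595 A

After T₁: V = 400.00 × 2457/687 = 1430.6 V.
After T₂: V = 1430.6 × 2053/2052 = 1431.3 V.
After T₃: V = 1431.3 × 1142/446 = 3664.8 V.
I_load = 3664.8/56400 = 0.064979 A, so P_out = 3664.8 × 0.064979 = 238.14 W.
All ideal ⇒ P_in = P_out, so I_supply = 238.14/400 = 0.595 A.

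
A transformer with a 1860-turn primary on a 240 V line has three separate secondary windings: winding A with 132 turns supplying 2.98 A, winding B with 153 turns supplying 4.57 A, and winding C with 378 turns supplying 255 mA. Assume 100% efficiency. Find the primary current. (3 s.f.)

I_p ≈ 0.639 A

V_A = 240 × 132/1860 = 17.032 V; V_B = 240 × 153/1860 = 19.742 V; V_C = 240 × 378/1860 = 48.774 V.
P_out = V_A I_A + V_B I_B + V_C I_C = 17.032×2.98 + 19.742×4.57 + 48.774×0.255 = 50.756 + 90.221 + 12.437 = 153.41 W.
Ideal ⇒ P_in = P_out, so I_p = P_out/V_p = 153.41/240 = 0.639 A.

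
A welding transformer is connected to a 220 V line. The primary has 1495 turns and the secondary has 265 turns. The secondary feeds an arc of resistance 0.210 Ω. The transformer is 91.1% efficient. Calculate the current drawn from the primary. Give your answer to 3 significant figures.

V_s = 220 × 265/1495 = 38.997 V.
I_s = V_s/R = 38.997/0.210 = 185.70 A.
P_out = V_s I_s = 38.997 × 185.70 = 7241.6 W.
P_in = P_out/η = 7241.6/0.911 = 7949.1 W.
I_p = P_in/V_p = 7949.1/220 = 36.1 A.

I_p ≈ 36.1 A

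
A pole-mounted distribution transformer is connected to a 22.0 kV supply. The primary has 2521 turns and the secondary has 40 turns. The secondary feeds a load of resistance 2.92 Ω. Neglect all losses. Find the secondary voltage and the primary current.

V_s = V_p × N_s/N_p = 22000 × 40/2521 = 349.07 V.
I_s = V_s/R = 349.07/2.92 = 119.54 A.
I_p = I_s × N_s/N_p = 119.54 × 40/2521 = 1.90 A.

V_s ≈ 349 V, I_p ≈ 1.90 A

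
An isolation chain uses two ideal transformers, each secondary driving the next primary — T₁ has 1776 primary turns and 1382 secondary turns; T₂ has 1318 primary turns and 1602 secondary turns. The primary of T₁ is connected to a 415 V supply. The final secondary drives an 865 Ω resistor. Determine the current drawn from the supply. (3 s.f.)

After T₁: V = 415.00 × 1382/1776 = 322.93 V.
After T₂: V = 322.93 × 1602/1318 = 392.52 V.
I_load = 392.52/865 = 0.45378 A, so P_out = 392.52 × 0.45378 = 178.12 W.
All ideal ⇒ P_in = P_out, so I_supply = 178.12/415 = 0.429 A.

I_supply ≈ 0.429 A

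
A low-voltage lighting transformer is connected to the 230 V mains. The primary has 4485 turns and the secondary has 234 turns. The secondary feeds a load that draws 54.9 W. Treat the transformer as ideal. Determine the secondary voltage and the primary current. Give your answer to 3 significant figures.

V_s = V_p × N_s/N_p = 230 × 234/4485 = 12.000 V.
I_s = P/V_s = 54.9/12.000 = 4.5750 A.
I_p = I_s × N_s/N_p = 4.5750 × 234/4485 = 0.239 A.

V_s ≈ 12.0 V, I_p ≈ 0.239 A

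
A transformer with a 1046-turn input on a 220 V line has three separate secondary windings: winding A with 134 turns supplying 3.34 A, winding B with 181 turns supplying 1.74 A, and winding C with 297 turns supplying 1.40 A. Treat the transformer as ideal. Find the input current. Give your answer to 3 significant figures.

V_A = 220 × 134/1046 = 28.184 V; V_B = 220 × 181/1046 = 38.069 V; V_C = 220 × 297/1046 = 62.467 V.
P_out = V_A I_A + V_B I_B + V_C I_C = 28.184×3.34 + 38.069×1.74 + 62.467×1.40 = 94.133 + 66.240 + 87.453 = 247.83 W.
Ideal ⇒ P_in = P_out, so I_in = P_out/V_in = 247.83/220 = 1.13 A.

I_in ≈ 1.13 A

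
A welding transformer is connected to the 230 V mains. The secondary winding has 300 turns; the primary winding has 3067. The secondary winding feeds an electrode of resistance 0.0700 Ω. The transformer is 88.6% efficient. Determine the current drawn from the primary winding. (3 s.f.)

I_p ≈ 35.5 A

V_s = 230 × 300/3067 = 22.498 V.
I_s = V_s/R = 22.498/0.0700 = 321.39 A.
P_out = V_s I_s = 22.498 × 321.39 = 7230.6 W.
P_in = P_out/η = 7230.6/0.886 = 8160.9 W.
I_p = P_in/V_p = 8160.9/230 = 35.5 A.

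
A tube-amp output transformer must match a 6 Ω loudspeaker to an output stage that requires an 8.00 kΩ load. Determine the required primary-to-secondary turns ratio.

N_p/N_s ≈ 36.5

Z_p/Z_s = (N_p/N_s)², so N_p/N_s = √(8000/6) = √1330 = 36.5.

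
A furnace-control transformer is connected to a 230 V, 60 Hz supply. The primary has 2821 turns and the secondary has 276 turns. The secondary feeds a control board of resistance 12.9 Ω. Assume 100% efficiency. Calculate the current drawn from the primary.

V_s = V_p × N_s/N_p = 230 × 276/2821 = 22.503 V.
I_s = V_s/R = 22.503/12.9 = 1.7444 A.
For an ideal transformer I_p N_p = I_s N_s, so I_p = 1.7444 × 276/2821 = 0.171 A.

I_p ≈ 0.171 A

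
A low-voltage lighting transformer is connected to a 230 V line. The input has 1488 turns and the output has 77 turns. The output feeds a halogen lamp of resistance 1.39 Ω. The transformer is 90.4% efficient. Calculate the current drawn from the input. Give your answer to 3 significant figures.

I_in ≈ 0.490 A

V_out = 230 × 77/1488 = 11.902 V.
I_out = V_out/R = 11.902/1.39 = 8.5625 A.
P_out = V_out I_out = 11.902 × 8.5625 = 101.91 W.
P_in = P_out/η = 101.91/0.904 = 112.73 W.
I_in = P_in/V_in = 112.73/230 = 0.490 A.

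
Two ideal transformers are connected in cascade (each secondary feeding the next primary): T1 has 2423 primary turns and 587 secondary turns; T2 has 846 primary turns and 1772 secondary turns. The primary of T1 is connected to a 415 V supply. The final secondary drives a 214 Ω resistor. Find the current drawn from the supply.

I_supply ≈ 0.499 A

After T1: V = 415.00 × 587/2423 = 100.54 V.
After T2: V = 100.54 × 1772/846 = 210.58 V.
I_load = 210.58/214 = 0.98404 A, so P_out = 210.58 × 0.98404 = 207.22 W.
All ideal ⇒ P_in = P_out, so I_supply = 207.22/415 = 0.499 A.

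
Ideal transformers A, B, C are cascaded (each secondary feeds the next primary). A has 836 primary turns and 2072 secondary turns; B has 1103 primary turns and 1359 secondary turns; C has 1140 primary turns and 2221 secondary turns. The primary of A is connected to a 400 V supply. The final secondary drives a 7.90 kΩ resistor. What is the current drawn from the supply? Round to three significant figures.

I_supply ≈ 1.79 A

After A: V = 400.00 × 2072/836 = 991.39 V.
After B: V = 991.39 × 1359/1103 = 1221.5 V.
After C: V = 1221.5 × 2221/1140 = 2379.7 V.
I_load = 2379.7/7900 = 0.30123 A, so P_out = 2379.7 × 0.30123 = 716.86 W.
All ideal ⇒ P_in = P_out, so I_supply = 716.86/400 = 1.79 A.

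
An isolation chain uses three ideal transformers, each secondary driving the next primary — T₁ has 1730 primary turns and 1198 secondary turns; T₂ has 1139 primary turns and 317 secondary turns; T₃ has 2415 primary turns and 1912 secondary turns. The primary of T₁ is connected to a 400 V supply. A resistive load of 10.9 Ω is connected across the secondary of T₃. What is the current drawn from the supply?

Secondary of T₁: V = 400.00 × 1198/1730 = 276.99 V.
Secondary of T₂: V = 276.99 × 317/1139 = 77.091 V.
Secondary of T₃: V = 77.091 × 1912/2415 = 61.035 V.
I_load = 61.035/10.9 = 5.5995 A, so P_out = 61.035 × 5.5995 = 341.76 W.
All ideal ⇒ P_in = P_out, so I_supply = 341.76/400 = 0.854 A.

I_supply ≈ 0.854 A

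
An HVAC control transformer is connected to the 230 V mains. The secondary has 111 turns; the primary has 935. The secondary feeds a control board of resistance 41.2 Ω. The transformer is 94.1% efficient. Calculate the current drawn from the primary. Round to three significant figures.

I_p ≈ 0.0836 A

V_s = 230 × 111/935 = 27.305 V.
I_s = V_s/R = 27.305/41.2 = 0.66274 A.
P_out = V_s I_s = 27.305 × 0.66274 = 18.096 W.
P_in = P_out/η = 18.096/0.941 = 19.231 W.
I_p = P_in/V_p = 19.231/230 = 0.0836 A.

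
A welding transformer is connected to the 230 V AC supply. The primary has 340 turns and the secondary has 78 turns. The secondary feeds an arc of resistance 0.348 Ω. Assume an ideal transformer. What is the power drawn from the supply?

P ≈ 8000 W

V_s = V_p × N_s/N_p = 230 × 78/340 = 52.765 V.
I_s = V_s/R = 52.765/0.348 = 151.62 A.
I_p = I_s × N_s/N_p = 151.62 × 78/340 = 34.784 A.
P = V_p I_p = 230 × 34.784 = 8000 W.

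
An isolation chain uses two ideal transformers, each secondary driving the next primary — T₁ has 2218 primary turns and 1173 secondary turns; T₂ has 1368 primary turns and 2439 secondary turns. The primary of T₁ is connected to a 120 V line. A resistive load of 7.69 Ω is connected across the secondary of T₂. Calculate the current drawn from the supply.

Secondary of T₁: V = 120.00 × 1173/2218 = 63.463 V.
Secondary of T₂: V = 63.463 × 2439/1368 = 113.15 V.
I_load = 113.15/7.69 = 14.714 A, so P_out = 113.15 × 14.714 = 1664.8 W.
All ideal ⇒ P_in = P_out, so I_supply = 1664.8/120 = 13.9 A.

I_supply ≈ 13.9 A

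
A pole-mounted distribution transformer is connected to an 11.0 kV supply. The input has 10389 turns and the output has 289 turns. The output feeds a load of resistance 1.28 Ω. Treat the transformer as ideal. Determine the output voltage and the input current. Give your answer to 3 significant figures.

V_out ≈ 306 V, I_in ≈ 6.65 A

V_out = V_in × N_out/N_in = 11000 × 289/10389 = 306.00 V.
I_out = V_out/R = 306.00/1.28 = 239.06 A.
I_in = I_out × N_out/N_in = 239.06 × 289/10389 = 6.65 A.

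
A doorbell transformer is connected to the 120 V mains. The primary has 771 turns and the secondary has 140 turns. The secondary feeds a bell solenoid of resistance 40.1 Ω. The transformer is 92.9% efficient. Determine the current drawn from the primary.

I_p ≈ 0.106 A

V_s = 120 × 140/771 = 21.790 V.
I_s = V_s/R = 21.790/40.1 = 0.54339 A.
P_out = V_s I_s = 21.790 × 0.54339 = 11.840 W.
P_in = P_out/η = 11.840/0.929 = 12.745 W.
I_p = P_in/V_p = 12.745/120 = 0.106 A.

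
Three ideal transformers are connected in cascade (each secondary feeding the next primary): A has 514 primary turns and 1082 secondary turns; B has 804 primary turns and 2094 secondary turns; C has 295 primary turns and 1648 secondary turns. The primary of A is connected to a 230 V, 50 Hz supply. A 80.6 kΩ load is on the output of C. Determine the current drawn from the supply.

I_supply ≈ 2.68 A

After A: V = 230.00 × 1082/514 = 484.16 V.
After B: V = 484.16 × 2094/804 = 1261.0 V.
After C: V = 1261.0 × 1648/295 = 7044.5 V.
I_load = 7044.5/80600 = 0.087400 A, so P_out = 7044.5 × 0.087400 = 615.69 W.
All ideal ⇒ P_in = P_out, so I_supply = 615.69/230 = 2.68 A.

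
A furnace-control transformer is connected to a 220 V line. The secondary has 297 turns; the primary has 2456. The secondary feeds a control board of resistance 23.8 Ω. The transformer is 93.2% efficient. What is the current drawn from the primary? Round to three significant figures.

V_s = 220 × 297/2456 = 26.604 V.
I_s = V_s/R = 26.604/23.8 = 1.1178 A.
P_out = V_s I_s = 26.604 × 1.1178 = 29.739 W.
P_in = P_out/η = 29.739/0.932 = 31.909 W.
I_p = P_in/V_p = 31.909/220 = 0.145 A.

I_p ≈ 0.145 A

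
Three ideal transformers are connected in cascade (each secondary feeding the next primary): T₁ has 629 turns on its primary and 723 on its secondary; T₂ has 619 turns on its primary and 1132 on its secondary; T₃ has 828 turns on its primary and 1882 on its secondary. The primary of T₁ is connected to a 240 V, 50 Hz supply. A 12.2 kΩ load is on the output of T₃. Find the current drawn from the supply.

Secondary of T₁: V = 240.00 × 723/629 = 275.87 V.
Secondary of T₂: V = 275.87 × 1132/619 = 504.49 V.
Secondary of T₃: V = 504.49 × 1882/828 = 1146.7 V.
I_load = 1146.7/12200 = 0.093991 A, so P_out = 1146.7 × 0.093991 = 107.78 W.
All ideal ⇒ P_in = P_out, so I_supply = 107.78/240 = 0.449 A.

I_supply ≈ 0.449 A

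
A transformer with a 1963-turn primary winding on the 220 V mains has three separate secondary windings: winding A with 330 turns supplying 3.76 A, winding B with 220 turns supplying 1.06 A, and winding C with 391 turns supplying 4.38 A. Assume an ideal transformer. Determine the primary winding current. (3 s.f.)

I_p ≈ 1.62 A

V_A = 220 × 330/1963 = 36.984 V; V_B = 220 × 220/1963 = 24.656 V; V_C = 220 × 391/1963 = 43.821 V.
P_out = V_A I_A + V_B I_B + V_C I_C = 36.984×3.76 + 24.656×1.06 + 43.821×4.38 = 139.06 + 26.136 + 191.93 = 357.13 W.
Ideal ⇒ P_in = P_out, so I_p = P_out/V_p = 357.13/220 = 1.62 A.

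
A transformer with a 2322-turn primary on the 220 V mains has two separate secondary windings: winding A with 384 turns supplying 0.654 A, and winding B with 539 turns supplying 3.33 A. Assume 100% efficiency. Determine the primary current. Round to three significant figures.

I_p ≈ 0.881 A

V_A = 220 × 384/2322 = 36.382 V; V_B = 220 × 539/2322 = 51.068 V.
P_out = V_A I_A + V_B I_B = 36.382×0.654 + 51.068×3.33 = 23.794 + 170.06 = 193.85 W.
Ideal ⇒ P_in = P_out, so I_p = P_out/V_p = 193.85/220 = 0.881 A.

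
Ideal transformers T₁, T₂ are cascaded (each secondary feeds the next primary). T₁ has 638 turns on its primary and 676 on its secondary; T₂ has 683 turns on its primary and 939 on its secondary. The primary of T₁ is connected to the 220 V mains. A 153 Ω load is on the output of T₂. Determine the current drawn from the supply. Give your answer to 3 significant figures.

After T₁: V = 220.00 × 676/638 = 233.10 V.
After T₂: V = 233.10 × 939/683 = 320.47 V.
I_load = 320.47/153 = 2.0946 A, so P_out = 320.47 × 2.0946 = 671.27 W.
All ideal ⇒ P_in = P_out, so I_supply = 671.27/220 = 3.05 A.

I_supply ≈ 3.05 A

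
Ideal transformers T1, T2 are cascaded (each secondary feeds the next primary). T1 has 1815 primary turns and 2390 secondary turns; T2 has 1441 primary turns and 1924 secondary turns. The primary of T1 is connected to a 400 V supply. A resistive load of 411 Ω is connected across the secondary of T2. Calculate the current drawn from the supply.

Secondary of T1: V = 400.00 × 2390/1815 = 526.72 V.
Secondary of T2: V = 526.72 × 1924/1441 = 703.27 V.
I_load = 703.27/411 = 1.7111 A, so P_out = 703.27 × 1.7111 = 1203.4 W.
All ideal ⇒ P_in = P_out, so I_supply = 1203.4/400 = 3.01 A.

I_supply ≈ 3.01 A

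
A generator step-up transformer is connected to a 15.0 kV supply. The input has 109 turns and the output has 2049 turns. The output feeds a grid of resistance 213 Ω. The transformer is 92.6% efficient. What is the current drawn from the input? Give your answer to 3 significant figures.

I_in ≈ 26900 A

V_out = 15000 × 2049/109 = 281970 V.
I_out = V_out/R = 281970/213 = 1323.8 A.
P_out = V_out I_out = 281970 × 1323.8 = 3.7328×10^8 W.
P_in = P_out/η = 3.7328×10^8/0.926 = 4.0311×10^8 W.
I_in = P_in/V_in = 4.0311×10^8/15000 = 26900 A.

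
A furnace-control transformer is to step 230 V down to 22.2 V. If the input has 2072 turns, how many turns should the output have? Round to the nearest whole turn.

N_out/N_in = V_out/V_in, so N_out = 2072 × 22.2/230 = 200.0 ≈ 200 turns.

N_out = 200 turns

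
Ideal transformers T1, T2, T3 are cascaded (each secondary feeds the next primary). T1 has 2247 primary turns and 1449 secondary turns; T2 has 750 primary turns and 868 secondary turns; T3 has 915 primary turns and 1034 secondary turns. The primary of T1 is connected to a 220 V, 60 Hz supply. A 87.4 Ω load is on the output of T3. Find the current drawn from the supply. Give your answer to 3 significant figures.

Secondary of T1: V = 220.00 × 1449/2247 = 141.87 V.
Secondary of T2: V = 141.87 × 868/750 = 164.19 V.
Secondary of T3: V = 164.19 × 1034/915 = 185.54 V.
I_load = 185.54/87.4 = 2.1229 A, so P_out = 185.54 × 2.1229 = 393.89 W.
All ideal ⇒ P_in = P_out, so I_supply = 393.89/220 = 1.79 A.

I_supply ≈ 1.79 A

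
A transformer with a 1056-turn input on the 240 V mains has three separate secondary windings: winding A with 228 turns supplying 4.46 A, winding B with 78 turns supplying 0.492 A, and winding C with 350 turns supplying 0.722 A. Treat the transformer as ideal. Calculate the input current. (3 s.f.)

V_A = 240 × 228/1056 = 51.818 V; V_B = 240 × 78/1056 = 17.727 V; V_C = 240 × 350/1056 = 79.545 V.
P_out = V_A I_A + V_B I_B + V_C I_C = 51.818×4.46 + 17.727×0.492 + 79.545×0.722 = 231.11 + 8.7218 + 57.432 = 297.26 W.
Ideal ⇒ P_in = P_out, so I_in = P_out/V_in = 297.26/240 = 1.24 A.

I_in ≈ 1.24 A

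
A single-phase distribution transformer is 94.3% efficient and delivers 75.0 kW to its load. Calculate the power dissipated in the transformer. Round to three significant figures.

P_in = P_out/η = 75000/0.943 = 79533.4 W.
P_loss = P_in − P_out = 79533.4 − 75000 = 4530 W.

P_loss ≈ 4530 W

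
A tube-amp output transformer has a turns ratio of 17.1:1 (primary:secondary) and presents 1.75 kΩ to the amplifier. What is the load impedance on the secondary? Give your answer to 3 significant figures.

Z_s ≈ 5.98 Ω

Z_s = Z_p/(N_p/N_s)² = 1750/17.1² = 5.98 Ω.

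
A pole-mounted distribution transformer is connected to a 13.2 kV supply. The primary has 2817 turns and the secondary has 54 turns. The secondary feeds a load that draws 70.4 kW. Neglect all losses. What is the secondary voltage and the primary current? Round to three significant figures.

V_s ≈ 253 V, I_p ≈ 5.33 A

V_s = V_p × N_s/N_p = 13200 × 54/2817 = 253.04 V.
I_s = P/V_s = 70400/253.04 = 278.22 A.
I_p = I_s × N_s/N_p = 278.22 × 54/2817 = 5.33 A.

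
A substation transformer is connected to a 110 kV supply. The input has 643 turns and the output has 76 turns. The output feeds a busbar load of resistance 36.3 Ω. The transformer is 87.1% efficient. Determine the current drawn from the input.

I_in ≈ 48.6 A

V_out = 110000 × 76/643 = 13002 V.
I_out = V_out/R = 13002/36.3 = 358.17 A.
P_out = V_out I_out = 13002 × 358.17 = 4.6568×10^6 W.
P_in = P_out/η = 4.6568×10^6/0.871 = 5.3465×10^6 W.
I_in = P_in/V_in = 5.3465×10^6/110000 = 48.6 A.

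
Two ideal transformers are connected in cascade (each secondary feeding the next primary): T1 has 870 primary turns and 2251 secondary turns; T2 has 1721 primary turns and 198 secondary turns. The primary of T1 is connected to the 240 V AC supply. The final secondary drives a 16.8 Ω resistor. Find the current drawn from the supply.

I_supply ≈ 1.27 A

Secondary of T1: V = 240.00 × 2251/870 = 620.97 V.
Secondary of T2: V = 620.97 × 198/1721 = 71.442 V.
I_load = 71.442/16.8 = 4.2525 A, so P_out = 71.442 × 4.2525 = 303.80 W.
All ideal ⇒ P_in = P_out, so I_supply = 303.80/240 = 1.27 A.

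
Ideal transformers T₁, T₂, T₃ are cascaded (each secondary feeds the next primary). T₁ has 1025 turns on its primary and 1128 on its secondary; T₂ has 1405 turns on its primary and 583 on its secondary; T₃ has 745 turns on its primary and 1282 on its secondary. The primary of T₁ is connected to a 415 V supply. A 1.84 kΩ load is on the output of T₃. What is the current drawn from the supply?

After T₁: V = 415.00 × 1128/1025 = 456.70 V.
After T₂: V = 456.70 × 583/1405 = 189.51 V.
After T₃: V = 189.51 × 1282/745 = 326.10 V.
I_load = 326.10/1840 = 0.17723 A, so P_out = 326.10 × 0.17723 = 57.796 W.
All ideal ⇒ P_in = P_out, so I_supply = 57.796/415 = 0.139 A.

I_supply ≈ 0.139 A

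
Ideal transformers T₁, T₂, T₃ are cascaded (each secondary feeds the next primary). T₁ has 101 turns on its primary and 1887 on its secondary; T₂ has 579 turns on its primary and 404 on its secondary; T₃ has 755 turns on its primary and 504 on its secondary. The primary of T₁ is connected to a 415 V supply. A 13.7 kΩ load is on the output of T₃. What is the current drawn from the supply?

I_supply ≈ 2.29 A

After T₁: V = 415.00 × 1887/101 = 7753.5 V.
After T₂: V = 7753.5 × 404/579 = 5410.1 V.
After T₃: V = 5410.1 × 504/755 = 3611.5 V.
I_load = 3611.5/13700 = 0.26361 A, so P_out = 3611.5 × 0.26361 = 952.03 W.
All ideal ⇒ P_in = P_out, so I_supply = 952.03/415 = 2.29 A.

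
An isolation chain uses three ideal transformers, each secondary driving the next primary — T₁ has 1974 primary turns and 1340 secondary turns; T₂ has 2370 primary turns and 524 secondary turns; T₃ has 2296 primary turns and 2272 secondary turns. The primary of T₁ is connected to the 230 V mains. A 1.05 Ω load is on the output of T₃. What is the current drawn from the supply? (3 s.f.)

I_supply ≈ 4.83 A

Secondary of T₁: V = 230.00 × 1340/1974 = 156.13 V.
Secondary of T₂: V = 156.13 × 524/2370 = 34.520 V.
Secondary of T₃: V = 34.520 × 2272/2296 = 34.159 V.
I_load = 34.159/1.05 = 32.532 A, so P_out = 34.159 × 32.532 = 1111.3 W.
All ideal ⇒ P_in = P_out, so I_supply = 1111.3/230 = 4.83 A.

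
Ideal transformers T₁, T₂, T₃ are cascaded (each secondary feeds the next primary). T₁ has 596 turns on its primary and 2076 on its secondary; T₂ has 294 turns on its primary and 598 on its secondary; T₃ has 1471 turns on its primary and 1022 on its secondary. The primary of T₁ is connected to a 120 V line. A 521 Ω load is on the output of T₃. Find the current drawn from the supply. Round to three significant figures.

After T₁: V = 120.00 × 2076/596 = 417.99 V.
After T₂: V = 417.99 × 598/294 = 850.19 V.
After T₃: V = 850.19 × 1022/1471 = 590.68 V.
I_load = 590.68/521 = 1.1337 A, so P_out = 590.68 × 1.1337 = 669.69 W.
All ideal ⇒ P_in = P_out, so I_supply = 669.69/120 = 5.58 A.

I_supply ≈ 5.58 A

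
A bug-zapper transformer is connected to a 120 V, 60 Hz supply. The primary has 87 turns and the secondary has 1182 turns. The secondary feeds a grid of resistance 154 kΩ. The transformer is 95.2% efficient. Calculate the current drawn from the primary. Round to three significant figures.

I_p ≈ 0.151 A

V_s = 120 × 1182/87 = 1630.3 V.
I_s = V_s/R = 1630.3/154000 = 0.010587 A.
P_out = V_s I_s = 1630.3 × 0.010587 = 17.260 W.
P_in = P_out/η = 17.260/0.952 = 18.130 W.
I_p = P_in/V_p = 18.130/120 = 0.151 A.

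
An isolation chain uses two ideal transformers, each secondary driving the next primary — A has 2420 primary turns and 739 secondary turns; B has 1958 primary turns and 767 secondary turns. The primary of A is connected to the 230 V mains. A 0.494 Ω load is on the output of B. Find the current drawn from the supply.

I_supply ≈ 6.66 A

Secondary of A: V = 230.00 × 739/2420 = 70.236 V.
Secondary of B: V = 70.236 × 767/1958 = 27.513 V.
I_load = 27.513/0.494 = 55.695 A, so P_out = 27.513 × 55.695 = 1532.3 W.
All ideal ⇒ P_in = P_out, so I_supply = 1532.3/230 = 6.66 A.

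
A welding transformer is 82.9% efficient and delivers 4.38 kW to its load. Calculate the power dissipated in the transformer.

P_in = P_out/η = 4380/0.829 = 5283.47 W.
P_loss = P_in − P_out = 5283.47 − 4380 = 903 W.

P_loss ≈ 903 W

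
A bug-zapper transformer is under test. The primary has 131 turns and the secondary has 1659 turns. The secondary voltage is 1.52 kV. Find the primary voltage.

V_p ≈ 120 V

V_p/V_s = N_p/N_s, so V_p = 1520 × 131/1659 = 120 V.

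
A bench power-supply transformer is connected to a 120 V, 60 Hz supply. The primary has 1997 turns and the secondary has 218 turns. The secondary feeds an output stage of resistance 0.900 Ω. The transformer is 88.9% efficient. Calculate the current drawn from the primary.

I_p ≈ 1.79 A

V_s = 120 × 218/1997 = 13.100 V.
I_s = V_s/R = 13.100/0.900 = 14.555 A.
P_out = V_s I_s = 13.100 × 14.555 = 190.67 W.
P_in = P_out/η = 190.67/0.889 = 214.47 W.
I_p = P_in/V_p = 214.47/120 = 1.79 A.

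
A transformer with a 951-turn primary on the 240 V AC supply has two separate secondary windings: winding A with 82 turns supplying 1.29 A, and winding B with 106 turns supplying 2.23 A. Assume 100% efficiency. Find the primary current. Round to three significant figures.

I_p ≈ 0.360 A

V_A = 240 × 82/951 = 20.694 V; V_B = 240 × 106/951 = 26.751 V.
P_out = V_A I_A + V_B I_B = 20.694×1.29 + 26.751×2.23 = 26.695 + 59.654 = 86.350 W.
Ideal ⇒ P_in = P_out, so I_p = P_out/V_p = 86.350/240 = 0.360 A.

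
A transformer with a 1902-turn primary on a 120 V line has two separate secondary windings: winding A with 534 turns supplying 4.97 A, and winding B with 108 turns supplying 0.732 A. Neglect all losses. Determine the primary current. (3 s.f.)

I_p ≈ 1.44 A

V_A = 120 × 534/1902 = 33.691 V; V_B = 120 × 108/1902 = 6.8139 V.
P_out = V_A I_A + V_B I_B = 33.691×4.97 + 6.8139×0.732 = 167.44 + 4.9878 = 172.43 W.
Ideal ⇒ P_in = P_out, so I_p = P_out/V_p = 172.43/120 = 1.44 A.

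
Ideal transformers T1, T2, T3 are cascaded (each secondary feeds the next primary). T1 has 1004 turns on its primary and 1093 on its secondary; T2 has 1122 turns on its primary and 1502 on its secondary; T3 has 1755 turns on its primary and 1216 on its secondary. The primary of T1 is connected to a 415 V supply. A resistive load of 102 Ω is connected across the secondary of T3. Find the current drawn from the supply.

After T1: V = 415.00 × 1093/1004 = 451.79 V.
After T2: V = 451.79 × 1502/1122 = 604.80 V.
After T3: V = 604.80 × 1216/1755 = 419.05 V.
I_load = 419.05/102 = 4.1084 A, so P_out = 419.05 × 4.1084 = 1721.6 W.
All ideal ⇒ P_in = P_out, so I_supply = 1721.6/415 = 4.15 A.

I_supply ≈ 4.15 A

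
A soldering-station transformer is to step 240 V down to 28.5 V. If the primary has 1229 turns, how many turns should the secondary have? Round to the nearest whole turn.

N_s = 146 turns

N_s/N_p = V_s/V_p, so N_s = 1229 × 28.5/240 = 145.9 ≈ 146 turns.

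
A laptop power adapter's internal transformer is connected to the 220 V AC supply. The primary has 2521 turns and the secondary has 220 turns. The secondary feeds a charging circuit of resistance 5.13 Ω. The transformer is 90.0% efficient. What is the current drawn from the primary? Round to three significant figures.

V_s = 220 × 220/2521 = 19.199 V.
I_s = V_s/R = 19.199/5.13 = 3.7424 A.
P_out = V_s I_s = 19.199 × 3.7424 = 71.850 W.
P_in = P_out/η = 71.850/0.900 = 79.833 W.
I_p = P_in/V_p = 79.833/220 = 0.363 A.

I_p ≈ 0.363 A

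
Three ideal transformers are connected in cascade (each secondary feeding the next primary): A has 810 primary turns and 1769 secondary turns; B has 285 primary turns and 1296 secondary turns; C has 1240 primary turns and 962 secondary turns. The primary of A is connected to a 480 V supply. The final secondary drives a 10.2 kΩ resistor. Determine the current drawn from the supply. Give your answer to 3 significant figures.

After A: V = 480.00 × 1769/810 = 1048.3 V.
After B: V = 1048.3 × 1296/285 = 4767.0 V.
After C: V = 4767.0 × 962/1240 = 3698.3 V.
I_load = 3698.3/10200 = 0.36257 A, so P_out = 3698.3 × 0.36257 = 1340.9 W.
All ideal ⇒ P_in = P_out, so I_supply = 1340.9/480 = 2.79 A.

I_supply ≈ 2.79 A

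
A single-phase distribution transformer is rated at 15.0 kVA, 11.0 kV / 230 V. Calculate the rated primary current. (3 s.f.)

I_p = S/V_p = 15000/11000 = 1.36 A.

I_p ≈ 1.36 A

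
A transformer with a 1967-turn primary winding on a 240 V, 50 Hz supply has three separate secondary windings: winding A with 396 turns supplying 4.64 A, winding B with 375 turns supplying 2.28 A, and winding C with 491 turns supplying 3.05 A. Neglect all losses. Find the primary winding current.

I_p ≈ 2.13 A

V_A = 240 × 396/1967 = 48.317 V; V_B = 240 × 375/1967 = 45.755 V; V_C = 240 × 491/1967 = 59.908 V.
P_out = V_A I_A + V_B I_B + V_C I_C = 48.317×4.64 + 45.755×2.28 + 59.908×3.05 = 224.19 + 104.32 + 182.72 = 511.23 W.
Ideal ⇒ P_in = P_out, so I_p = P_out/V_p = 511.23/240 = 2.13 A.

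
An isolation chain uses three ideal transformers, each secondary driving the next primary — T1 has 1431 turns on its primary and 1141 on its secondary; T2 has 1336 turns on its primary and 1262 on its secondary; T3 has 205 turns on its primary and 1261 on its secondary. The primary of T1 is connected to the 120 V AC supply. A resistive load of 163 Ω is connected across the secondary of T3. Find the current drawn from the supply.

I_supply ≈ 15.8 A

Secondary of T1: V = 120.00 × 1141/1431 = 95.681 V.
Secondary of T2: V = 95.681 × 1262/1336 = 90.382 V.
Secondary of T3: V = 90.382 × 1261/205 = 555.96 V.
I_load = 555.96/163 = 3.4108 A, so P_out = 555.96 × 3.4108 = 1896.2 W.
All ideal ⇒ P_in = P_out, so I_supply = 1896.2/120 = 15.8 A.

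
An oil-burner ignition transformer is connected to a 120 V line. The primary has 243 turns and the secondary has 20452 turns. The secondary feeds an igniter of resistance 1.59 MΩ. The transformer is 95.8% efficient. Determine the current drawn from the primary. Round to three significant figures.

I_p ≈ 0.558 A

V_s = 120 × 20452/243 = 10100 V.
I_s = V_s/R = 10100/(1.59×10^6) = 0.0063520 A.
P_out = V_s I_s = 10100 × 0.0063520 = 64.154 W.
P_in = P_out/η = 64.154/0.958 = 66.967 W.
I_p = P_in/V_p = 66.967/120 = 0.558 A.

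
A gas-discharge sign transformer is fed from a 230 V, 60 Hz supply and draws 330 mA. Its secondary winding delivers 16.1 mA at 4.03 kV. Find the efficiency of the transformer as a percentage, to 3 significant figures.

η ≈ 85.5%

P_in = 230 × 0.330 = 75.9000 W.
P_out = 4030 × 0.0161 = 64.8830 W.
η = P_out/P_in = 64.8830/75.9000 = 0.855.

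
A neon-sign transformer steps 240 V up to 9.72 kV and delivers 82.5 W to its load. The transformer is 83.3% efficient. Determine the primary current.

P_in = P_out/η = 82.5/0.833 = 99.040 W.
I_p = P_in/V_p = 99.040/240 = 0.413 A.

I_p ≈ 0.413 A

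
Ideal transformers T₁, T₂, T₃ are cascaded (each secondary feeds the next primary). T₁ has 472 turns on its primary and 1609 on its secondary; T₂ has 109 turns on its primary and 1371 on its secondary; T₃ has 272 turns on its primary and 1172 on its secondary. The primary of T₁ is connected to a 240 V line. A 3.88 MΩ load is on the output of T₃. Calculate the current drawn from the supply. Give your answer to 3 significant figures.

After T₁: V = 240.00 × 1609/472 = 818.14 V.
After T₂: V = 818.14 × 1371/109 = 10290 V.
After T₃: V = 10290 × 1172/272 = 44340 V.
I_load = 44340/(3.88×10^6) = 0.011428 A, so P_out = 44340 × 0.011428 = 506.71 W.
All ideal ⇒ P_in = P_out, so I_supply = 506.71/240 = 2.11 A.

I_supply ≈ 2.11 A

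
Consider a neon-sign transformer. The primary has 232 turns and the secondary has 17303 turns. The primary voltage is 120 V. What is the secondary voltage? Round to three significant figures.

V_s/V_p = N_s/N_p, so V_s = 120 × 17303/232 = 8950 V.

V_s ≈ 8950 V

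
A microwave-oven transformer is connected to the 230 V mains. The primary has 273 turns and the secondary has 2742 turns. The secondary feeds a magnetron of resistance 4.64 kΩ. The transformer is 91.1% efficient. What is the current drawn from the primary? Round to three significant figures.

V_s = 230 × 2742/273 = 2310.1 V.
I_s = V_s/R = 2310.1/4640 = 0.49787 A.
P_out = V_s I_s = 2310.1 × 0.49787 = 1150.1 W.
P_in = P_out/η = 1150.1/0.911 = 1262.5 W.
I_p = P_in/V_p = 1262.5/230 = 5.49 A.

I_p ≈ 5.49 A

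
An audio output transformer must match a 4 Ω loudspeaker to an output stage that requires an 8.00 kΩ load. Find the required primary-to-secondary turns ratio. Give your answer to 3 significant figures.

Z_p/Z_s = (N_p/N_s)², so N_p/N_s = √(8000/4) = √2000 = 44.7.

N_p/N_s ≈ 44.7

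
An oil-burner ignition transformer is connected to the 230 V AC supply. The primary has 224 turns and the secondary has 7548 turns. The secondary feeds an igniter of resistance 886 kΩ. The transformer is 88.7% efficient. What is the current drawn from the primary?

I_p ≈ 0.332 A

V_s = 230 × 7548/224 = 7750.2 V.
I_s = V_s/R = 7750.2/886000 = 0.0087474 A.
P_out = V_s I_s = 7750.2 × 0.0087474 = 67.794 W.
P_in = P_out/η = 67.794/0.887 = 76.430 W.
I_p = P_in/V_p = 76.430/230 = 0.332 A.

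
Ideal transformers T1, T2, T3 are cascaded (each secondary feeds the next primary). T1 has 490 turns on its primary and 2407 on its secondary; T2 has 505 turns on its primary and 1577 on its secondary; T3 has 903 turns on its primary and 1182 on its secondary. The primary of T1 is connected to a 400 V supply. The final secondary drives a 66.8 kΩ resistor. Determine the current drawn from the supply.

Secondary of T1: V = 400.00 × 2407/490 = 1964.9 V.
Secondary of T2: V = 1964.9 × 1577/505 = 6135.9 V.
Secondary of T3: V = 6135.9 × 1182/903 = 8031.7 V.
I_load = 8031.7/66800 = 0.12024 A, so P_out = 8031.7 × 0.12024 = 965.70 W.
All ideal ⇒ P_in = P_out, so I_supply = 965.70/400 = 2.41 A.

I_supply ≈ 2.41 A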